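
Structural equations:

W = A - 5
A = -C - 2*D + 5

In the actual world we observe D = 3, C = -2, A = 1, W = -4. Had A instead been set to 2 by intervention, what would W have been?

-3

The intervention breaks the incoming arrows to A: A = -C - 2*D + 5 no longer applies, and A = 2.
W = A - 5  [with A=2]  = -3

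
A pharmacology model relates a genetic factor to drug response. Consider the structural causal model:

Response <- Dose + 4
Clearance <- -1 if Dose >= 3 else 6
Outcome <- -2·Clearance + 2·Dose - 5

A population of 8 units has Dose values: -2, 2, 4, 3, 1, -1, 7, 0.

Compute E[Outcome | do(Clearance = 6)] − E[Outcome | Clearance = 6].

3.5

The intervention sets Clearance=6 in all 8 units regardless of Dose. Recomputing Outcome per unit gives -21, -13, -9, -11, -15, -19, -3, -17; average -13.5.
Conditioning on Clearance=6 selects the 5 unit(s) with Dose ∈ {-2, 2, 1, -1, 0}. Their Outcome values: -21, -13, -15, -19, -17. Mean = -17.
Difference = -13.5 − (-17) = 3.5.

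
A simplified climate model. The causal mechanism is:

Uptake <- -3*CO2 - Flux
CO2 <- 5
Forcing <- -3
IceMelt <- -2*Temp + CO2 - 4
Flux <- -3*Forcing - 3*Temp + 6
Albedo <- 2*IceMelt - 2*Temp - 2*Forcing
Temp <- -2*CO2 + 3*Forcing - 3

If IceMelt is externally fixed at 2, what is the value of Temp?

Under do(IceMelt=2), the mechanism IceMelt <- -2*Temp + CO2 - 4 is discarded; IceMelt is fixed at 2.
Since Temp is not a descendant of the intervened variable, it is unaffected.
Temp = -2*CO2 + 3*Forcing - 3  [with CO2=5, Forcing=-3]  = -22

-22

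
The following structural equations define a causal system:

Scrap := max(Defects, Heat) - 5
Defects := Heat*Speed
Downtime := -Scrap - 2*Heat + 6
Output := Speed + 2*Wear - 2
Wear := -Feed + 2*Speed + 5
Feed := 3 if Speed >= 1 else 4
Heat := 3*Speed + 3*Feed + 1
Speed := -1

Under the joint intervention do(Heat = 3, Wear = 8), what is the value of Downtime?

2

The joint intervention fixes Heat = 3, Wear = 8, removing each variable's own equation.
Defects = Heat*Speed  [with Heat=3, Speed=-1]  = -3
Scrap = max(Defects, Heat) - 5  [with Defects=-3, Heat=3]  = -2
Downtime = -Scrap - 2*Heat + 6  [with Scrap=-2, Heat=3]  = 2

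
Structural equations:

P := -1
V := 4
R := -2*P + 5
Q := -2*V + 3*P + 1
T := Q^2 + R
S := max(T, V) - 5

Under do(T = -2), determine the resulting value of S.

-1

The intervention breaks the incoming arrows to T: T := Q^2 + R no longer applies, and T = -2.
S = max(T, V) - 5  [with T=-2, V=4]  = -1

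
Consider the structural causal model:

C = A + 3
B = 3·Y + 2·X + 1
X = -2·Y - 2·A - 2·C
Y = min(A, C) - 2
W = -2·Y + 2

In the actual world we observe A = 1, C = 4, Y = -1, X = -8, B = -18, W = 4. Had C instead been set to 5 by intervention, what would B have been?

do(C=5) replaces the equation C = A + 3 with the constant C = 5.
Y = min(A, C) - 2  [with A=1, C=5]  = -1
X = -2·Y - 2·A - 2·C  [with Y=-1, A=1, C=5]  = -10
B = 3·Y + 2·X + 1  [with Y=-1, X=-10]  = -22

-22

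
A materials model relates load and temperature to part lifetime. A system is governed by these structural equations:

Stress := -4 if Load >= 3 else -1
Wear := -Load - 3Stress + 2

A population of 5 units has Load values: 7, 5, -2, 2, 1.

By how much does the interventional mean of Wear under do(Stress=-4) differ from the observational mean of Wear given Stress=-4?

Under do(Stress=-4), Stress's equation is replaced by Stress=-4 for every unit. Per-unit Wear: 7, 9, 16, 12, 13. Mean = 11.4.
E[Wear|Stress=-4] averages over only the 2 units with Stress=-4 (Load = 7, 5): Wear = 7, 9, mean 8.
Difference = 11.4 − 8 = 3.4.

3.4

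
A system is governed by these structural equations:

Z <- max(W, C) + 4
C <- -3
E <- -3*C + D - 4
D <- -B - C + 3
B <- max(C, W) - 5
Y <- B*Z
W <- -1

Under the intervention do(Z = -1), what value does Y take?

6

Intervening sets Z = -1 and removes its equation (Z <- max(W, C) + 4).
B = max(C, W) - 5  [with C=-3, W=-1]  = -6
Y = B*Z  [with B=-6, Z=-1]  = 6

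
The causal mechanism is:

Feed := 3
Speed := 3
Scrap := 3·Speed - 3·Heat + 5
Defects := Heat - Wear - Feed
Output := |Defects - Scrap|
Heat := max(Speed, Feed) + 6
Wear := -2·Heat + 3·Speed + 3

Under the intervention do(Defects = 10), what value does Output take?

Under do(Defects=10), the mechanism Defects := Heat - Wear - Feed is discarded; Defects is fixed at 10.
Heat = max(Speed, Feed) + 6  [with Speed=3, Feed=3]  = 9
Scrap = 3·Speed - 3·Heat + 5  [with Speed=3, Heat=9]  = -13
Output = |Defects - Scrap|  [with Defects=10, Scrap=-13]  = 23

23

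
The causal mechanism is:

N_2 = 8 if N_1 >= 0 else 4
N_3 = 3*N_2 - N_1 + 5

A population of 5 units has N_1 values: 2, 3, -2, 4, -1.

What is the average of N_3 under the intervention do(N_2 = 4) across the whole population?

15.8

do(N_2=4) breaks N_2's dependence on N_1. With N_2=4 fixed, N_3 across the units is 15, 14, 19, 13, 18, mean 15.8.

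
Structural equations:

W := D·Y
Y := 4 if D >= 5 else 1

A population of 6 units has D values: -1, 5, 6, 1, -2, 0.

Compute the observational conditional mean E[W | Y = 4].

E[W|Y=4] averages over only the 2 units with Y=4 (D = 5, 6): W = 20, 24, mean 22.

22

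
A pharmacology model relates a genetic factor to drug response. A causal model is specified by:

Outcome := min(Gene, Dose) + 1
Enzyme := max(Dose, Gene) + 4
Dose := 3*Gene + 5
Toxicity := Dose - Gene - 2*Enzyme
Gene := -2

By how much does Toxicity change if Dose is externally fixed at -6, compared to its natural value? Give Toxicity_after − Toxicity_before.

Under do(Dose=-6), the mechanism Dose := 3*Gene + 5 is discarded; Dose is fixed at -6.
Enzyme = max(Dose, Gene) + 4  [with Dose=-6, Gene=-2]  = 2
Toxicity = Dose - Gene - 2*Enzyme  [with Dose=-6, Gene=-2, Enzyme=2]  = -8
Without intervention: Dose = 3*Gene + 5  [with Gene=-2]  = -1; Enzyme = max(Dose, Gene) + 4  [with Dose=-1, Gene=-2]  = 3; Toxicity = Dose - Gene - 2*Enzyme  [with Dose=-1, Gene=-2, Enzyme=3]  = -5.
Change = -8 − (-5) = -3.

-3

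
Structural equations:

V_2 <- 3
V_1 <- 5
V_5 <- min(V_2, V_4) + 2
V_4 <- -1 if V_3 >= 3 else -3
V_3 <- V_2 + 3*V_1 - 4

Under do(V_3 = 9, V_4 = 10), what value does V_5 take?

Setting V_3 = 9, V_4 = 10 by intervention discards those variables' equations.
V_5 = min(V_2, V_4) + 2  [with V_2=3, V_4=10]  = 5

5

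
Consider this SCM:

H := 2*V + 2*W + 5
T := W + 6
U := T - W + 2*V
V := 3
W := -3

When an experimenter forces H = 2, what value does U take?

The intervention breaks the incoming arrows to H: H := 2*V + 2*W + 5 no longer applies, and H = 2.
Since U is not a descendant of the intervened variable, it is unaffected.
T = W + 6  [with W=-3]  = 3
U = T - W + 2*V  [with T=3, W=-3, V=3]  = 12

12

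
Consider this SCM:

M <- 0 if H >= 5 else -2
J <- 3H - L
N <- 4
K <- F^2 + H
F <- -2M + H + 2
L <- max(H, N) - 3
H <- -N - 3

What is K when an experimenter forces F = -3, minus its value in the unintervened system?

8

Under do(F=-3), the mechanism F <- -2M + H + 2 is discarded; F is fixed at -3.
H = -N - 3  [with N=4]  = -7
K = F^2 + H  [with F=-3, H=-7]  = 2
Without intervention: H = -N - 3  [with N=4]  = -7; M = 0 if H >= 5 else -2  [with H=-7]  = -2; F = -2M + H + 2  [with M=-2, H=-7]  = -1; K = F^2 + H  [with F=-1, H=-7]  = -6.
Change = 2 − (-6) = 8.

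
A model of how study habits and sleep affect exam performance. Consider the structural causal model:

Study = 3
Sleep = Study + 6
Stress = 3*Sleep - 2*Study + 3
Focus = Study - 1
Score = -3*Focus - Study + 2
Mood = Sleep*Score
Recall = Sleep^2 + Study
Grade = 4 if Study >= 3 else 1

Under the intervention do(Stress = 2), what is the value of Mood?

-63

The intervention breaks the incoming arrows to Stress: Stress = 3*Sleep - 2*Study + 3 no longer applies, and Stress = 2.
No directed path runs from Stress to Mood, so Mood keeps its natural value.
Sleep = Study + 6  [with Study=3]  = 9
Focus = Study - 1  [with Study=3]  = 2
Score = -3*Focus - Study + 2  [with Focus=2, Study=3]  = -7
Mood = Sleep*Score  [with Sleep=9, Score=-7]  = -63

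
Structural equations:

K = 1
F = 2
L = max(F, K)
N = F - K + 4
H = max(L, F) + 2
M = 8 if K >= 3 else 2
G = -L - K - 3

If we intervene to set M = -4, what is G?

-6

Intervening sets M = -4 and removes its equation (M = 8 if K >= 3 else 2).
No directed path runs from M to G, so G keeps its natural value.
L = max(F, K)  [with F=2, K=1]  = 2
G = -L - K - 3  [with L=2, K=1]  = -6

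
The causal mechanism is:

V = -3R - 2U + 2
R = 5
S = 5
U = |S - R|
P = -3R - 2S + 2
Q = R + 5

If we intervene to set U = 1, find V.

The intervention breaks the incoming arrows to U: U = |S - R| no longer applies, and U = 1.
V = -3R - 2U + 2  [with R=5, U=1]  = -15

-15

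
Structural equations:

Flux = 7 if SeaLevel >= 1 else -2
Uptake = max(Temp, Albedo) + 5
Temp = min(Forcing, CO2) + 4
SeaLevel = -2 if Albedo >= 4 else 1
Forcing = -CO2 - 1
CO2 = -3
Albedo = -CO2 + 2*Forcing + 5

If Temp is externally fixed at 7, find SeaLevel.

-2

do(Temp=7) replaces the equation Temp = min(Forcing, CO2) + 4 with the constant Temp = 7.
SeaLevel is not downstream of the intervention, so its value is determined by the original equations.
Forcing = -CO2 - 1  [with CO2=-3]  = 2
Albedo = -CO2 + 2*Forcing + 5  [with CO2=-3, Forcing=2]  = 12
SeaLevel = -2 if Albedo >= 4 else 1  [with Albedo=12]  = -2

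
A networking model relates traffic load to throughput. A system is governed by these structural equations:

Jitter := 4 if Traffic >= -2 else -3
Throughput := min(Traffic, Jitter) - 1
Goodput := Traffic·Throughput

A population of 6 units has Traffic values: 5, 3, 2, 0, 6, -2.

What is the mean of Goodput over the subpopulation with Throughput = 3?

Observing Throughput=3 restricts to units where Throughput's equation naturally yields 3: Traffic ∈ {5, 6}. In that subpopulation Goodput = 15, 18, mean 16.5.

16.5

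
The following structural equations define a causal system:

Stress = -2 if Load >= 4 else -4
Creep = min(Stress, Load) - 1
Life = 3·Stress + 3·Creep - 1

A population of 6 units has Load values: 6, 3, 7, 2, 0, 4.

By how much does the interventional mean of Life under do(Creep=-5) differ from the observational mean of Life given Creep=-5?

Every unit gets Creep=-5 under the intervention. Life values become -22, -28, -22, -28, -28, -22; E[Life|do(Creep=-5)] = -25.
Observing Creep=-5 restricts to units where Creep's equation naturally yields -5: Load ∈ {3, 2, 0}. In that subpopulation Life = -28, -28, -28, mean -28.
Difference = -25 − (-28) = 3.

3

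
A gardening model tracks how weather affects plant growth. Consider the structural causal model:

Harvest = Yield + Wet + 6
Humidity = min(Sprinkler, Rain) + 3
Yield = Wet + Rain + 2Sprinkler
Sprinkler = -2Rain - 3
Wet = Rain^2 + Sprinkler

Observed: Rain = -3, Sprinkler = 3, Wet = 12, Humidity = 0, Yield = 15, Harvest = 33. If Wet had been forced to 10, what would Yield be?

13

do(Wet=10) replaces the equation Wet = Rain^2 + Sprinkler with the constant Wet = 10.
Sprinkler = -2Rain - 3  [with Rain=-3]  = 3
Yield = Wet + Rain + 2Sprinkler  [with Wet=10, Rain=-3, Sprinkler=3]  = 13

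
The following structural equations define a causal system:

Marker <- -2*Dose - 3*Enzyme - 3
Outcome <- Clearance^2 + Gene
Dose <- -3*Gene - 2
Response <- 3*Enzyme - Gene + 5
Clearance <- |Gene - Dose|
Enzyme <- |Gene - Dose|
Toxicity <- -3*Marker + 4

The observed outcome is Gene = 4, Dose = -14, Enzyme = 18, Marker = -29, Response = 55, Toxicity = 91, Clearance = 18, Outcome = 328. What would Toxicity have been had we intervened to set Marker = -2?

10

Under do(Marker=-2), the mechanism Marker <- -2*Dose - 3*Enzyme - 3 is discarded; Marker is fixed at -2.
Toxicity = -3*Marker + 4  [with Marker=-2]  = 10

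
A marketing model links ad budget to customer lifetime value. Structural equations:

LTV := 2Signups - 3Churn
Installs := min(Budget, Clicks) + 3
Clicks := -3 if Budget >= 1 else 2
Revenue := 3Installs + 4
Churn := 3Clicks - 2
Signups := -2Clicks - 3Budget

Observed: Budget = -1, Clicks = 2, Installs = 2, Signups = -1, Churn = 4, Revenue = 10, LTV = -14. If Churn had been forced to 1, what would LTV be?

-5

Under do(Churn=1), the mechanism Churn := 3Clicks - 2 is discarded; Churn is fixed at 1.
Clicks = -3 if Budget >= 1 else 2  [with Budget=-1]  = 2
Signups = -2Clicks - 3Budget  [with Clicks=2, Budget=-1]  = -1
LTV = 2Signups - 3Churn  [with Signups=-1, Churn=1]  = -5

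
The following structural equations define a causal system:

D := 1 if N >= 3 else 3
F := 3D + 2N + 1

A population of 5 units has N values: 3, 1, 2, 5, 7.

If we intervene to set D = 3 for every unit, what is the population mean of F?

do(D=3) breaks D's dependence on N. With D=3 fixed, F across the units is 16, 12, 14, 20, 24, mean 17.2.

17.2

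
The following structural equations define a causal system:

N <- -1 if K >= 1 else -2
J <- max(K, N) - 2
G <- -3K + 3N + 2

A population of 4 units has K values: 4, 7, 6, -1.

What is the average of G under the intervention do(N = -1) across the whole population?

Under do(N=-1), N's equation is replaced by N=-1 for every unit. Per-unit G: -13, -22, -19, 2. Mean = -13.

-13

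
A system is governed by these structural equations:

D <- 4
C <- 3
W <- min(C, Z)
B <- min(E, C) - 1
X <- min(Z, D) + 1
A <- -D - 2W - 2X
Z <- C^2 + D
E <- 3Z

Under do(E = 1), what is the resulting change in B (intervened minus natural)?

do(E=1) replaces the equation E <- 3Z with the constant E = 1.
B = min(E, C) - 1  [with E=1, C=3]  = 0
Without intervention: Z = C^2 + D  [with C=3, D=4]  = 13; E = 3Z  [with Z=13]  = 39; B = min(E, C) - 1  [with E=39, C=3]  = 2.
Change = 0 − 2 = -2.

-2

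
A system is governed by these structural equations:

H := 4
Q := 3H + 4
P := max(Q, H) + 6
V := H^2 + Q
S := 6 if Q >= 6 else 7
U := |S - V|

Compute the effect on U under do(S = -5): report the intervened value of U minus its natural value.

The intervention breaks the incoming arrows to S: S := 6 if Q >= 6 else 7 no longer applies, and S = -5.
Q = 3H + 4  [with H=4]  = 16
V = H^2 + Q  [with H=4, Q=16]  = 32
U = |S - V|  [with S=-5, V=32]  = 37
Without intervention: Q = 3H + 4  [with H=4]  = 16; V = H^2 + Q  [with H=4, Q=16]  = 32; S = 6 if Q >= 6 else 7  [with Q=16]  = 6; U = |S - V|  [with S=6, V=32]  = 26.
Change = 37 − 26 = 11.

11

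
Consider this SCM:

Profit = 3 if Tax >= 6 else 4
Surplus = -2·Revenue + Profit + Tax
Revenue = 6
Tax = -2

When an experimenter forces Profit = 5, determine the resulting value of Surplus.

The intervention breaks the incoming arrows to Profit: Profit = 3 if Tax >= 6 else 4 no longer applies, and Profit = 5.
Surplus = -2·Revenue + Profit + Tax  [with Revenue=6, Profit=5, Tax=-2]  = -9

-9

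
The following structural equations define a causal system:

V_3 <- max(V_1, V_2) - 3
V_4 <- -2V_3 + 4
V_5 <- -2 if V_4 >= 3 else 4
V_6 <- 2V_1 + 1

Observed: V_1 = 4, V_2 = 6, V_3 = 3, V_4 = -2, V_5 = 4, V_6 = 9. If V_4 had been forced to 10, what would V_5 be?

Intervening sets V_4 = 10 and removes its equation (V_4 <- -2V_3 + 4).
V_5 = -2 if V_4 >= 3 else 4  [with V_4=10]  = -2

-2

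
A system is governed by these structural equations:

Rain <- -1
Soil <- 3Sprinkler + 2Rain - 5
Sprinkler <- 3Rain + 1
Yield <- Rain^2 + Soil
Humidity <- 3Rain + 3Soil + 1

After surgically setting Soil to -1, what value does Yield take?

do(Soil=-1) replaces the equation Soil <- 3Sprinkler + 2Rain - 5 with the constant Soil = -1.
Yield = Rain^2 + Soil  [with Rain=-1, Soil=-1]  = 0

0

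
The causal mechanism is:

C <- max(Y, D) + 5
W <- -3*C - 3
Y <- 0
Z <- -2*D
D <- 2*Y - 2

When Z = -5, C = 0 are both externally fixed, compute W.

-3

Setting Z = -5, C = 0 by intervention discards those variables' equations.
W = -3*C - 3  [with C=0]  = -3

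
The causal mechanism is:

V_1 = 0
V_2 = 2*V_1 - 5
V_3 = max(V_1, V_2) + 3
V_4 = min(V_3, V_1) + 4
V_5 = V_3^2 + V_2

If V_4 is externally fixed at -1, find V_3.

3

Under do(V_4=-1), the mechanism V_4 = min(V_3, V_1) + 4 is discarded; V_4 is fixed at -1.
Since V_3 is not a descendant of the intervened variable, it is unaffected.
V_2 = 2*V_1 - 5  [with V_1=0]  = -5
V_3 = max(V_1, V_2) + 3  [with V_1=0, V_2=-5]  = 3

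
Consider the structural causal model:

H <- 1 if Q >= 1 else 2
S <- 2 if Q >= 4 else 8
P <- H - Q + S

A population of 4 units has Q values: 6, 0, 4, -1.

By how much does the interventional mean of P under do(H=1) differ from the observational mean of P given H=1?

5.75

Under do(H=1), H's equation is replaced by H=1 for every unit. Per-unit P: -3, 9, -1, 10. Mean = 3.75.
Conditioning on H=1 selects the 2 unit(s) with Q ∈ {6, 4}. Their P values: -3, -1. Mean = -2.
Difference = 3.75 − (-2) = 5.75.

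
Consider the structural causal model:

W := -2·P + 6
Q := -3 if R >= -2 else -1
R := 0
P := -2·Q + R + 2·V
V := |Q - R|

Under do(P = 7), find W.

Intervening sets P = 7 and removes its equation (P := -2·Q + R + 2·V).
W = -2·P + 6  [with P=7]  = -8

-8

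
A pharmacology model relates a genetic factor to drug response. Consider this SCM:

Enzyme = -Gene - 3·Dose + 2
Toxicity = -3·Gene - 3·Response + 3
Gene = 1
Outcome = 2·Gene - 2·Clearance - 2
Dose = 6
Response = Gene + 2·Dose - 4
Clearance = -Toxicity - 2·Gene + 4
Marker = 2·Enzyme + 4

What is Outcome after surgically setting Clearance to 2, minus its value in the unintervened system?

do(Clearance=2) replaces the equation Clearance = -Toxicity - 2·Gene + 4 with the constant Clearance = 2.
Outcome = 2·Gene - 2·Clearance - 2  [with Gene=1, Clearance=2]  = -4
Without intervention: Response = Gene + 2·Dose - 4  [with Gene=1, Dose=6]  = 9; Toxicity = -3·Gene - 3·Response + 3  [with Gene=1, Response=9]  = -27; Clearance = -Toxicity - 2·Gene + 4  [with Toxicity=-27, Gene=1]  = 29; Outcome = 2·Gene - 2·Clearance - 2  [with Gene=1, Clearance=29]  = -58.
Change = -4 − (-58) = 54.

54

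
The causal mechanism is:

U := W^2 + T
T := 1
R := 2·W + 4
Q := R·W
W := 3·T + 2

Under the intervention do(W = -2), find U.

5

The intervention breaks the incoming arrows to W: W := 3·T + 2 no longer applies, and W = -2.
U = W^2 + T  [with W=-2, T=1]  = 5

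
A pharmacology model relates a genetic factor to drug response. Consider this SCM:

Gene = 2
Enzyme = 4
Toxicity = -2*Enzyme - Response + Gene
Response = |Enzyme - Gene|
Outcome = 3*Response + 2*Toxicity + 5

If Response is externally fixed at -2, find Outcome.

do(Response=-2) replaces the equation Response = |Enzyme - Gene| with the constant Response = -2.
Toxicity = -2*Enzyme - Response + Gene  [with Enzyme=4, Response=-2, Gene=2]  = -4
Outcome = 3*Response + 2*Toxicity + 5  [with Response=-2, Toxicity=-4]  = -9

-9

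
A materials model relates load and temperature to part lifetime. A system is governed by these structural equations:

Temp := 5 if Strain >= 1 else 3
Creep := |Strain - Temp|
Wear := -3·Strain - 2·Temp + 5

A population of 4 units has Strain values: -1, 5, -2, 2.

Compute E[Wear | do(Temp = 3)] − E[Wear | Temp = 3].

Under do(Temp=3), Temp's equation is replaced by Temp=3 for every unit. Per-unit Wear: 2, -16, 5, -7. Mean = -4.
Conditioning on Temp=3 selects the 2 unit(s) with Strain ∈ {-1, -2}. Their Wear values: 2, 5. Mean = 3.5.
Difference = -4 − 3.5 = -7.5.

-7.5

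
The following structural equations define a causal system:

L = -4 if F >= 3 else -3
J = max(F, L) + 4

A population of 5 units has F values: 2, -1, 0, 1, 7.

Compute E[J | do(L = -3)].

Every unit gets L=-3 under the intervention. J values become 6, 3, 4, 5, 11; E[J|do(L=-3)] = 5.8.

5.8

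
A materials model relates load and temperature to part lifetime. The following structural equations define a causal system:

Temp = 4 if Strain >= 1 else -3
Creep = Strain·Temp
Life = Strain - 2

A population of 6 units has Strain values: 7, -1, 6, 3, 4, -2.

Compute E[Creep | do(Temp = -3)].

The intervention sets Temp=-3 in all 6 units regardless of Strain. Recomputing Creep per unit gives -21, 3, -18, -9, -12, 6; average -8.5.

-8.5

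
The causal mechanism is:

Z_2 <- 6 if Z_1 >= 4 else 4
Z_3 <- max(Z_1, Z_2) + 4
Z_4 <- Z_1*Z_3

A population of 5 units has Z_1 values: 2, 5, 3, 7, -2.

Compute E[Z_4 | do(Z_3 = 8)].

Under do(Z_3=8), Z_3's equation is replaced by Z_3=8 for every unit. Per-unit Z_4: 16, 40, 24, 56, -16. Mean = 24.

24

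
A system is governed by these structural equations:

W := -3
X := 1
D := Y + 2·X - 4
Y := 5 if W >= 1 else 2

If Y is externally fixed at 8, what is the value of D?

The intervention breaks the incoming arrows to Y: Y := 5 if W >= 1 else 2 no longer applies, and Y = 8.
D = Y + 2·X - 4  [with Y=8, X=1]  = 6

6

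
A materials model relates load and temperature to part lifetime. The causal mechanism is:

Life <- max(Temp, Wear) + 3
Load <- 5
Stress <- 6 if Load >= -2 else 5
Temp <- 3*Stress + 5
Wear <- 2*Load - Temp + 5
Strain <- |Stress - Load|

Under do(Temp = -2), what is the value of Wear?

17

Intervening sets Temp = -2 and removes its equation (Temp <- 3*Stress + 5).
Wear = 2*Load - Temp + 5  [with Load=5, Temp=-2]  = 17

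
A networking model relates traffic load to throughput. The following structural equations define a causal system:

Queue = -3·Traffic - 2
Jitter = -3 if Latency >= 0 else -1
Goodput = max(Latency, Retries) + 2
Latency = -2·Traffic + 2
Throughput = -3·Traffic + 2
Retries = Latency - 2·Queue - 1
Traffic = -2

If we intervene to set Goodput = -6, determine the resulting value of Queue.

Intervening sets Goodput = -6 and removes its equation (Goodput = max(Latency, Retries) + 2).
Queue is not downstream of the intervention, so its value is determined by the original equations.
Queue = -3·Traffic - 2  [with Traffic=-2]  = 4

4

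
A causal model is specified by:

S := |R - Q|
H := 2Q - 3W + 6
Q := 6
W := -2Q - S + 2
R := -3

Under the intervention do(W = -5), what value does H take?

33

Intervening sets W = -5 and removes its equation (W := -2Q - S + 2).
H = 2Q - 3W + 6  [with Q=6, W=-5]  = 33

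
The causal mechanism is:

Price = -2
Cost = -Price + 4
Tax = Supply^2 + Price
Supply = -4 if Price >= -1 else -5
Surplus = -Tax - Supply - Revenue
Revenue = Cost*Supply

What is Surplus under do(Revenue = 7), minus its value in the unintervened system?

-37

Under do(Revenue=7), the mechanism Revenue = Cost*Supply is discarded; Revenue is fixed at 7.
Supply = -4 if Price >= -1 else -5  [with Price=-2]  = -5
Tax = Supply^2 + Price  [with Supply=-5, Price=-2]  = 23
Surplus = -Tax - Supply - Revenue  [with Tax=23, Supply=-5, Revenue=7]  = -25
Without intervention: Supply = -4 if Price >= -1 else -5  [with Price=-2]  = -5; Cost = -Price + 4  [with Price=-2]  = 6; Revenue = Cost*Supply  [with Cost=6, Supply=-5]  = -30; Tax = Supply^2 + Price  [with Supply=-5, Price=-2]  = 23; Surplus = -Tax - Supply - Revenue  [with Tax=23, Supply=-5, Revenue=-30]  = 12.
Change = -25 − 12 = -37.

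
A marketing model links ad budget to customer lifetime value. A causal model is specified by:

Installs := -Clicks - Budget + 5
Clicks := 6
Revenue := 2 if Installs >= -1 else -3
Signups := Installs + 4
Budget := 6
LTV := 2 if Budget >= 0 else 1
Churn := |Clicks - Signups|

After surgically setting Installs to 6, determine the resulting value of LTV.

The intervention breaks the incoming arrows to Installs: Installs := -Clicks - Budget + 5 no longer applies, and Installs = 6.
LTV is not downstream of the intervention, so its value is determined by the original equations.
LTV = 2 if Budget >= 0 else 1  [with Budget=6]  = 2

2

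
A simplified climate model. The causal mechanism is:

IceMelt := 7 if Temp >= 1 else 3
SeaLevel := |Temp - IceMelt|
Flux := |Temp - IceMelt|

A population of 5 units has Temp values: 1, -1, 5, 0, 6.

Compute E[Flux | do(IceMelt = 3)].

The intervention sets IceMelt=3 in all 5 units regardless of Temp. Recomputing Flux per unit gives 2, 4, 2, 3, 3; average 2.8.

2.8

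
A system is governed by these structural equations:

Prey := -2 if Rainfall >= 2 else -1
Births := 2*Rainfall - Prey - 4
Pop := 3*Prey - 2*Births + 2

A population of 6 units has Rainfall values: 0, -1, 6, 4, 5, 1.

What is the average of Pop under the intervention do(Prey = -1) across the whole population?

-5

The intervention sets Prey=-1 in all 6 units regardless of Rainfall. Recomputing Pop per unit gives 5, 9, -19, -11, -15, 1; average -5.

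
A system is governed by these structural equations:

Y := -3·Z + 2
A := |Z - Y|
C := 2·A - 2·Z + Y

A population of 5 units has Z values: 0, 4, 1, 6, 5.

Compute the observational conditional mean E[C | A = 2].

3.5

E[C|A=2] averages over only the 2 units with A=2 (Z = 0, 1): C = 6, 1, mean 3.5.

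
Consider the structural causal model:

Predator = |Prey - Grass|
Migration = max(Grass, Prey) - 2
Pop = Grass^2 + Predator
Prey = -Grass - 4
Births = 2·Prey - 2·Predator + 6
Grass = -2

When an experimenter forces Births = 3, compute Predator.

Under do(Births=3), the mechanism Births = 2·Prey - 2·Predator + 6 is discarded; Births is fixed at 3.
Since Predator is not a descendant of the intervened variable, it is unaffected.
Prey = -Grass - 4  [with Grass=-2]  = -2
Predator = |Prey - Grass|  [with Prey=-2, Grass=-2]  = 0

0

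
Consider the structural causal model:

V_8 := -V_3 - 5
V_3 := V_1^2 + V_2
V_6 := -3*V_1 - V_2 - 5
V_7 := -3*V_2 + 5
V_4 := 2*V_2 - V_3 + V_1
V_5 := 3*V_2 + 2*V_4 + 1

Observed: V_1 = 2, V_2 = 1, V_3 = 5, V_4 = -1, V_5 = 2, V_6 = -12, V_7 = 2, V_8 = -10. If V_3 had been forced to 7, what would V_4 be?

The intervention breaks the incoming arrows to V_3: V_3 := V_1^2 + V_2 no longer applies, and V_3 = 7.
V_4 = 2*V_2 - V_3 + V_1  [with V_2=1, V_3=7, V_1=2]  = -3

-3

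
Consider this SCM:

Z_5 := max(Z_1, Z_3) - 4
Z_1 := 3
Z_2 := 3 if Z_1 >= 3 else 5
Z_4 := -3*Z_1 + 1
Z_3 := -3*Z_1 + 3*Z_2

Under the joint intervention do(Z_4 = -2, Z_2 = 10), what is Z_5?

17

The joint intervention fixes Z_4 = -2, Z_2 = 10, removing each variable's own equation.
Z_3 = -3*Z_1 + 3*Z_2  [with Z_1=3, Z_2=10]  = 21
Z_5 = max(Z_1, Z_3) - 4  [with Z_1=3, Z_3=21]  = 17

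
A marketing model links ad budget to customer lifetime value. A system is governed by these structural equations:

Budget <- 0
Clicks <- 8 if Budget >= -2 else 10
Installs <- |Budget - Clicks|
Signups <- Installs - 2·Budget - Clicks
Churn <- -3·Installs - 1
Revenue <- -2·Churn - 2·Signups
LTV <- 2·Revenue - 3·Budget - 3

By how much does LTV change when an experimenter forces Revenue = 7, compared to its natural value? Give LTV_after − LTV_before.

Intervening sets Revenue = 7 and removes its equation (Revenue <- -2·Churn - 2·Signups).
LTV = 2·Revenue - 3·Budget - 3  [with Revenue=7, Budget=0]  = 11
Without intervention: Clicks = 8 if Budget >= -2 else 10  [with Budget=0]  = 8; Installs = |Budget - Clicks|  [with Budget=0, Clicks=8]  = 8; Signups = Installs - 2·Budget - Clicks  [with Installs=8, Budget=0, Clicks=8]  = 0; Churn = -3·Installs - 1  [with Installs=8]  = -25; Revenue = -2·Churn - 2·Signups  [with Churn=-25, Signups=0]  = 50; LTV = 2·Revenue - 3·Budget - 3  [with Revenue=50, Budget=0]  = 97.
Change = 11 − 97 = -86.

-86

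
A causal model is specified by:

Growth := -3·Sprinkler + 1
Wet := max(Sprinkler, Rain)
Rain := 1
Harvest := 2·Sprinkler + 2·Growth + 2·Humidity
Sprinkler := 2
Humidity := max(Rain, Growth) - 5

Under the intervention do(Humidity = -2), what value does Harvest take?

The intervention breaks the incoming arrows to Humidity: Humidity := max(Rain, Growth) - 5 no longer applies, and Humidity = -2.
Growth = -3·Sprinkler + 1  [with Sprinkler=2]  = -5
Harvest = 2·Sprinkler + 2·Growth + 2·Humidity  [with Sprinkler=2, Growth=-5, Humidity=-2]  = -10

-10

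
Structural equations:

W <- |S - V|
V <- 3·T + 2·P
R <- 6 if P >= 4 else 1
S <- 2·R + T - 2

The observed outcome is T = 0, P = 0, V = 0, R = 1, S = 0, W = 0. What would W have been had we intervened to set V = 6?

6

The intervention breaks the incoming arrows to V: V <- 3·T + 2·P no longer applies, and V = 6.
R = 6 if P >= 4 else 1  [with P=0]  = 1
S = 2·R + T - 2  [with R=1, T=0]  = 0
W = |S - V|  [with S=0, V=6]  = 6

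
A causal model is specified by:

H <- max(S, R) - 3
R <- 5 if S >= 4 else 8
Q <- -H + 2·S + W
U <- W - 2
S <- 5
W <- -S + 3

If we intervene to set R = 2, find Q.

6

Under do(R=2), the mechanism R <- 5 if S >= 4 else 8 is discarded; R is fixed at 2.
H = max(S, R) - 3  [with S=5, R=2]  = 2
W = -S + 3  [with S=5]  = -2
Q = -H + 2·S + W  [with H=2, S=5, W=-2]  = 6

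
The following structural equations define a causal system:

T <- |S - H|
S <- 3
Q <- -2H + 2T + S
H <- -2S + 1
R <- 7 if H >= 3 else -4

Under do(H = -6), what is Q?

33

Under do(H=-6), the mechanism H <- -2S + 1 is discarded; H is fixed at -6.
T = |S - H|  [with S=3, H=-6]  = 9
Q = -2H + 2T + S  [with H=-6, T=9, S=3]  = 33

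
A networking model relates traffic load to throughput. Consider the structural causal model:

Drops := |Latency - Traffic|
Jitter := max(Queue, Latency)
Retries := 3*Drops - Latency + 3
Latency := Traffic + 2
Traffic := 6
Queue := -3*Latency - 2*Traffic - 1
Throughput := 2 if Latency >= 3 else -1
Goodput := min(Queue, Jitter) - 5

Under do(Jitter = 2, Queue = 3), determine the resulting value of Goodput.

Setting Jitter = 2, Queue = 3 by intervention discards those variables' equations.
Goodput = min(Queue, Jitter) - 5  [with Queue=3, Jitter=2]  = -3

-3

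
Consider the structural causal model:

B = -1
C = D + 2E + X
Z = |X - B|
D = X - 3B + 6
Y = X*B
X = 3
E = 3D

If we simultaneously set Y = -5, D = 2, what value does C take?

The joint intervention fixes Y = -5, D = 2, removing each variable's own equation.
E = 3D  [with D=2]  = 6
C = D + 2E + X  [with D=2, E=6, X=3]  = 17

17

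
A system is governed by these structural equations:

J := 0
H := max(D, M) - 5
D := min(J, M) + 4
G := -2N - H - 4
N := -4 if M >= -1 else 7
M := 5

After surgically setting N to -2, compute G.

Under do(N=-2), the mechanism N := -4 if M >= -1 else 7 is discarded; N is fixed at -2.
D = min(J, M) + 4  [with J=0, M=5]  = 4
H = max(D, M) - 5  [with D=4, M=5]  = 0
G = -2N - H - 4  [with N=-2, H=0]  = 0

0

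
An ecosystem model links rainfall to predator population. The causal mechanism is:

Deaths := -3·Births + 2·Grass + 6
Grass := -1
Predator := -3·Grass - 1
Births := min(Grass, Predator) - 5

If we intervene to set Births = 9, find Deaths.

-23

The intervention breaks the incoming arrows to Births: Births := min(Grass, Predator) - 5 no longer applies, and Births = 9.
Deaths = -3·Births + 2·Grass + 6  [with Births=9, Grass=-1]  = -23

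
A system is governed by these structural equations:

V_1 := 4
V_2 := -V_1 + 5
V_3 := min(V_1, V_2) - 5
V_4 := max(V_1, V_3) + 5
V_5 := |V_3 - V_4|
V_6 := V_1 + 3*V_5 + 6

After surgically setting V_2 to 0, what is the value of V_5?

do(V_2=0) replaces the equation V_2 := -V_1 + 5 with the constant V_2 = 0.
V_3 = min(V_1, V_2) - 5  [with V_1=4, V_2=0]  = -5
V_4 = max(V_1, V_3) + 5  [with V_1=4, V_3=-5]  = 9
V_5 = |V_3 - V_4|  [with V_3=-5, V_4=9]  = 14

14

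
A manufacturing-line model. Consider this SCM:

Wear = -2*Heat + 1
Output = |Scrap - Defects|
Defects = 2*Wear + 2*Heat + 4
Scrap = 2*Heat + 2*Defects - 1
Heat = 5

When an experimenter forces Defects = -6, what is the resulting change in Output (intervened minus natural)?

do(Defects=-6) replaces the equation Defects = 2*Wear + 2*Heat + 4 with the constant Defects = -6.
Scrap = 2*Heat + 2*Defects - 1  [with Heat=5, Defects=-6]  = -3
Output = |Scrap - Defects|  [with Scrap=-3, Defects=-6]  = 3
Without intervention: Wear = -2*Heat + 1  [with Heat=5]  = -9; Defects = 2*Wear + 2*Heat + 4  [with Wear=-9, Heat=5]  = -4; Scrap = 2*Heat + 2*Defects - 1  [with Heat=5, Defects=-4]  = 1; Output = |Scrap - Defects|  [with Scrap=1, Defects=-4]  = 5.
Change = 3 − 5 = -2.

-2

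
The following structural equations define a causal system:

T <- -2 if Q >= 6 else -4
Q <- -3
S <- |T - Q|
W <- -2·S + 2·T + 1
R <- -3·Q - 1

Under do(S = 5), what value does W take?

The intervention breaks the incoming arrows to S: S <- |T - Q| no longer applies, and S = 5.
T = -2 if Q >= 6 else -4  [with Q=-3]  = -4
W = -2·S + 2·T + 1  [with S=5, T=-4]  = -17

-17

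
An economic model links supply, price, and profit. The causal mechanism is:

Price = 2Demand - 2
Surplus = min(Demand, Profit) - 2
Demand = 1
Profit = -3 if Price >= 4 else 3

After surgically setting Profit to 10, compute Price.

Under do(Profit=10), the mechanism Profit = -3 if Price >= 4 else 3 is discarded; Profit is fixed at 10.
Since Price is not a descendant of the intervened variable, it is unaffected.
Price = 2Demand - 2  [with Demand=1]  = 0

0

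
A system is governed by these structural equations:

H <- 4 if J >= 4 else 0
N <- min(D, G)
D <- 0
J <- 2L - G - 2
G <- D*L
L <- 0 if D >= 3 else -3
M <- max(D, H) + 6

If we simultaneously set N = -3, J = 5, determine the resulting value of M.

Setting N = -3, J = 5 by intervention discards those variables' equations.
H = 4 if J >= 4 else 0  [with J=5]  = 4
M = max(D, H) + 6  [with D=0, H=4]  = 10

10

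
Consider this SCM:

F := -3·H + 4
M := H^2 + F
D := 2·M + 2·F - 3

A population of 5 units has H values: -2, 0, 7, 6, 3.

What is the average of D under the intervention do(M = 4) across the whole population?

-3.8

Every unit gets M=4 under the intervention. D values become 25, 13, -29, -23, -5; E[D|do(M=4)] = -3.8.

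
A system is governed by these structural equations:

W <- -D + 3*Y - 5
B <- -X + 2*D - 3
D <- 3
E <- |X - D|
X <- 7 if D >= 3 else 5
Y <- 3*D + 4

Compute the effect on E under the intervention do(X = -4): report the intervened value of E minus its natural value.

The intervention breaks the incoming arrows to X: X <- 7 if D >= 3 else 5 no longer applies, and X = -4.
E = |X - D|  [with X=-4, D=3]  = 7
Without intervention: X = 7 if D >= 3 else 5  [with D=3]  = 7; E = |X - D|  [with X=7, D=3]  = 4.
Change = 7 − 4 = 3.

3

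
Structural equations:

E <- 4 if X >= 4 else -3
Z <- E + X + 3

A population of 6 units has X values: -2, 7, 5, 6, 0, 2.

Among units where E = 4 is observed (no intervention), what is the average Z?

13

Conditioning on E=4 selects the 3 unit(s) with X ∈ {7, 5, 6}. Their Z values: 14, 12, 13. Mean = 13.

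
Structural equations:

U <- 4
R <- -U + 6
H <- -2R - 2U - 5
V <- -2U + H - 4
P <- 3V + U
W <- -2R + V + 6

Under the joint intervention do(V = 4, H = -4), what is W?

6

The joint intervention fixes V = 4, H = -4, removing each variable's own equation.
R = -U + 6  [with U=4]  = 2
W = -2R + V + 6  [with R=2, V=4]  = 6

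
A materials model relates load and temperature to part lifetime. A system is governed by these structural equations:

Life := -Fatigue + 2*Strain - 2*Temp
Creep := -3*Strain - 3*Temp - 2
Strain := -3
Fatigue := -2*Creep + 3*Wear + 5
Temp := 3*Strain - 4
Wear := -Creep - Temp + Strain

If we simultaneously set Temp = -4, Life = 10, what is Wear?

-18

The joint intervention fixes Temp = -4, Life = 10, removing each variable's own equation.
Creep = -3*Strain - 3*Temp - 2  [with Strain=-3, Temp=-4]  = 19
Wear = -Creep - Temp + Strain  [with Creep=19, Temp=-4, Strain=-3]  = -18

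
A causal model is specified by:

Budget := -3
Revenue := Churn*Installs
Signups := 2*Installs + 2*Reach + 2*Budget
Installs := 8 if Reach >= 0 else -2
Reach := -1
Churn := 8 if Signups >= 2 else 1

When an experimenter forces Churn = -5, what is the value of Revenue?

The intervention breaks the incoming arrows to Churn: Churn := 8 if Signups >= 2 else 1 no longer applies, and Churn = -5.
Installs = 8 if Reach >= 0 else -2  [with Reach=-1]  = -2
Revenue = Churn*Installs  [with Churn=-5, Installs=-2]  = 10

10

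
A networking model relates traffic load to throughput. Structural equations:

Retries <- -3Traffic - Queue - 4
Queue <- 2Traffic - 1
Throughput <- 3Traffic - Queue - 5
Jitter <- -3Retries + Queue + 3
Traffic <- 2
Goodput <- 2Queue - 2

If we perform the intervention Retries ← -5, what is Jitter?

The intervention breaks the incoming arrows to Retries: Retries <- -3Traffic - Queue - 4 no longer applies, and Retries = -5.
Queue = 2Traffic - 1  [with Traffic=2]  = 3
Jitter = -3Retries + Queue + 3  [with Retries=-5, Queue=3]  = 21

21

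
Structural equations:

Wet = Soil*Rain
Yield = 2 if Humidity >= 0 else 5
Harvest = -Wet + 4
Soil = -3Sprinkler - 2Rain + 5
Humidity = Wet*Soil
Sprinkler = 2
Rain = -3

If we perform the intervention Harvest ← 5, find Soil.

5

Intervening sets Harvest = 5 and removes its equation (Harvest = -Wet + 4).
Soil is not downstream of the intervention, so its value is determined by the original equations.
Soil = -3Sprinkler - 2Rain + 5  [with Sprinkler=2, Rain=-3]  = 5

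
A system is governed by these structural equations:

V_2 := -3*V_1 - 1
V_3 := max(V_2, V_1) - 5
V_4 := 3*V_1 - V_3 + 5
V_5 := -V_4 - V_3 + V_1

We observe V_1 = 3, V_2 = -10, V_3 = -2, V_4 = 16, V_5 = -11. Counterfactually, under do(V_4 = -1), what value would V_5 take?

Intervening sets V_4 = -1 and removes its equation (V_4 := 3*V_1 - V_3 + 5).
V_2 = -3*V_1 - 1  [with V_1=3]  = -10
V_3 = max(V_2, V_1) - 5  [with V_2=-10, V_1=3]  = -2
V_5 = -V_4 - V_3 + V_1  [with V_4=-1, V_3=-2, V_1=3]  = 6

6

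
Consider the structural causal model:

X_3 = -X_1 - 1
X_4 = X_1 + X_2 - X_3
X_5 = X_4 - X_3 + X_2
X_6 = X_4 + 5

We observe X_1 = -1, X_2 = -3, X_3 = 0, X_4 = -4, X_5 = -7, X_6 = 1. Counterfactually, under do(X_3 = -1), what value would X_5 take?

do(X_3=-1) replaces the equation X_3 = -X_1 - 1 with the constant X_3 = -1.
X_4 = X_1 + X_2 - X_3  [with X_1=-1, X_2=-3, X_3=-1]  = -3
X_5 = X_4 - X_3 + X_2  [with X_4=-3, X_3=-1, X_2=-3]  = -5

-5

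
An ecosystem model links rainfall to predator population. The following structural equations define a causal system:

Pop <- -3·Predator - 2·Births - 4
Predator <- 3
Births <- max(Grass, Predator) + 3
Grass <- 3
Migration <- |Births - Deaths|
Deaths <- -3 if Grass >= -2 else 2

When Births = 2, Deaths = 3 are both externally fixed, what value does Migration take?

Setting Births = 2, Deaths = 3 by intervention discards those variables' equations.
Migration = |Births - Deaths|  [with Births=2, Deaths=3]  = 1

1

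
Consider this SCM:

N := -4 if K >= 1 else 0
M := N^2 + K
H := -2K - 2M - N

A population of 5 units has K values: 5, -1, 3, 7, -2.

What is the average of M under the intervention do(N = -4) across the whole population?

18.4

Under do(N=-4), N's equation is replaced by N=-4 for every unit. Per-unit M: 21, 15, 19, 23, 14. Mean = 18.4.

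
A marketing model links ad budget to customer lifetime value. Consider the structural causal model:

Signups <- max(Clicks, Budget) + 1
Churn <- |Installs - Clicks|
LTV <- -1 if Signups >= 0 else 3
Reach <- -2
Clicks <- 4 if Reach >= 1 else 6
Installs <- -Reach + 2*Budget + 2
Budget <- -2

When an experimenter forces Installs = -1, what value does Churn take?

Under do(Installs=-1), the mechanism Installs <- -Reach + 2*Budget + 2 is discarded; Installs is fixed at -1.
Clicks = 4 if Reach >= 1 else 6  [with Reach=-2]  = 6
Churn = |Installs - Clicks|  [with Installs=-1, Clicks=6]  = 7

7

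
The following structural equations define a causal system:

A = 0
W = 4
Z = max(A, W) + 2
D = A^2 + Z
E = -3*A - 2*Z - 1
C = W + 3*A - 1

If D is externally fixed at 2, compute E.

Intervening sets D = 2 and removes its equation (D = A^2 + Z).
No directed path runs from D to E, so E keeps its natural value.
Z = max(A, W) + 2  [with A=0, W=4]  = 6
E = -3*A - 2*Z - 1  [with A=0, Z=6]  = -13

-13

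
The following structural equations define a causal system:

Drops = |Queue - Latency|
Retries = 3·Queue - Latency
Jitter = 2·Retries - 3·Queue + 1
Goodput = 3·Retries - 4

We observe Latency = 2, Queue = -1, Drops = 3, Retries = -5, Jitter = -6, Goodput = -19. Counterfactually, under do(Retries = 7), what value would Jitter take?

Intervening sets Retries = 7 and removes its equation (Retries = 3·Queue - Latency).
Jitter = 2·Retries - 3·Queue + 1  [with Retries=7, Queue=-1]  = 18

18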